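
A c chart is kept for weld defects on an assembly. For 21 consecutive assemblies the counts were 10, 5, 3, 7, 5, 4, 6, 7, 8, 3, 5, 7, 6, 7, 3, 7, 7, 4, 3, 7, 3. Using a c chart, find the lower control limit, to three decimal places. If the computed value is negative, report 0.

c̄ = (10 + 5 + 3 + 7 + 5 + 4 + 6 + 7 + 8 + 3 + 5 + 7 + 6 + 7 + 3 + 7 + 7 + 4 + 3 + 7 + 3) / 21 = 117 / 21 = 5.5714
LCL = c̄ − 3√c̄ = 5.5714 − 3 × 2.3604 = -1.5097 → 0 (cannot be negative)

0.000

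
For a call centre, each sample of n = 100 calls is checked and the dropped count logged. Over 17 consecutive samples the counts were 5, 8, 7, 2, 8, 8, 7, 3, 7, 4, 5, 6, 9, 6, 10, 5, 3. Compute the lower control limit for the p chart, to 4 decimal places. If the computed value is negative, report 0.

p̄ = Σdᵢ / (k·n) = 103 / (17 × 100) = 0.06059
LCL = p̄ − 3·√(p̄(1−p̄)/n) = 0.06059 − 3 × 0.02386 = -0.01098 → 0 (negative, so LCL = 0)

0.0000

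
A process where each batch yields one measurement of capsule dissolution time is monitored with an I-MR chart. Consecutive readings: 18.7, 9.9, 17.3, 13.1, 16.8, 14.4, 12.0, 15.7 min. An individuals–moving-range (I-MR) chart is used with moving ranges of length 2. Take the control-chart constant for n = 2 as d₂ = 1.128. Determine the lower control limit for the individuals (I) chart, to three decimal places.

X̄ = (18.7 + 9.9 + 17.3 + 13.1 + 16.8 + 14.4 + 12.0 + 15.7) / 8 = 14.7375
Moving ranges: 8.8, 7.4, 4.2, 3.7, 2.4, 2.4, 3.7; M̄R̄ = 32.6000 / 7 = 4.6571
LCL = X̄ − 3·M̄R̄/d₂ = 14.7375 − 3 × 4.6571 / 1.128 = 2.3515

2.351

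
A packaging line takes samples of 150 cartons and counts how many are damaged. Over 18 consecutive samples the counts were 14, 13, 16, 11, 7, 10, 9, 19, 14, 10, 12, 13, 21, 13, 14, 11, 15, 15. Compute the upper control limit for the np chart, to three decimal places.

23.564

p̄ = Σdᵢ / (k·n) = 237 / (18 × 150) = 0.08778
UCL = np̄ + 3·√(np̄(1−p̄)) = 13.1667 + 3 × √(13.1667×0.91222) = 13.1667 + 3 × 3.4657 = 23.5637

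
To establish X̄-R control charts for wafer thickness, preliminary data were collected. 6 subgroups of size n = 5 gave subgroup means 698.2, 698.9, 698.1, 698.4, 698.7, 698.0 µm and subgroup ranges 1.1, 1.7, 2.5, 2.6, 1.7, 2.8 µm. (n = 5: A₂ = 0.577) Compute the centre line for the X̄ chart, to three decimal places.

X̄̄ = (698.2 + 698.9 + 698.1 + 698.4 + 698.7 + 698.0) / 6 = 4190.3000 / 6 = 698.3833
CL = X̄̄ = 698.3833

698.383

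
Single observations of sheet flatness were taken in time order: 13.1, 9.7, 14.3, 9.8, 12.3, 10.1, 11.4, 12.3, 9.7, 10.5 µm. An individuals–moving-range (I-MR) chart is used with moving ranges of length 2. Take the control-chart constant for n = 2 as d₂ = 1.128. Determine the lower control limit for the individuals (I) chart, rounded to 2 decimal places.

X̄ = (13.1 + 9.7 + 14.3 + 9.8 + 12.3 + 10.1 + 11.4 + 12.3 + 9.7 + 10.5) / 10 = 11.3200
Moving ranges: 3.4, 4.6, 4.5, 2.5, 2.2, 1.3, 0.9, 2.6, 0.8; M̄R̄ = 22.8000 / 9 = 2.5333
LCL = X̄ − 3·M̄R̄/d₂ = 11.3200 − 3 × 2.5333 / 1.128 = 4.5824

4.58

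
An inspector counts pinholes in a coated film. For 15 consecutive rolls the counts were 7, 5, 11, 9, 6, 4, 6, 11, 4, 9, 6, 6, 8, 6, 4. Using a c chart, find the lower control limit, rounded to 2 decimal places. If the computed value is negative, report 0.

0.00

c̄ = (7 + 5 + 11 + 9 + 6 + 4 + 6 + 11 + 4 + 9 + 6 + 6 + 8 + 6 + 4) / 15 = 102 / 15 = 6.8000
LCL = c̄ − 3√c̄ = 6.8000 − 3 × 2.6077 = -1.0230 → 0 (cannot be negative)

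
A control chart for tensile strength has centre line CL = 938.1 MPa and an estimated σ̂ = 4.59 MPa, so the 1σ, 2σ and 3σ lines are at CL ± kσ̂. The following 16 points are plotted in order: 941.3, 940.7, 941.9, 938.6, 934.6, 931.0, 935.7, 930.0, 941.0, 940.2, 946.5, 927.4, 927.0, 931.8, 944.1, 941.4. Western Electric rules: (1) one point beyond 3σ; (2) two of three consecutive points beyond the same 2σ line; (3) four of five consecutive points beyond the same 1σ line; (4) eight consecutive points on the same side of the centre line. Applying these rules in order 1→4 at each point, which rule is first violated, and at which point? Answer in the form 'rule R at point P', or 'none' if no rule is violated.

Zone of each point (C = within 1σ̂, B = 1σ̂–2σ̂, A = 2σ̂–3σ̂, * = beyond 3σ̂; sign = side of CL): 1:+C, 2:+C, 3:+C, 4:+C, 5:-C, 6:-B, 7:-C, 8:-B, 9:+C, 10:+C, 11:+B, 12:-A, 13:-A, 14:-B, 15:+B, 16:+C
Rule 2 (two of three consecutive points beyond the same 2σ limit) is satisfied at point 13.

rule 2 at point 13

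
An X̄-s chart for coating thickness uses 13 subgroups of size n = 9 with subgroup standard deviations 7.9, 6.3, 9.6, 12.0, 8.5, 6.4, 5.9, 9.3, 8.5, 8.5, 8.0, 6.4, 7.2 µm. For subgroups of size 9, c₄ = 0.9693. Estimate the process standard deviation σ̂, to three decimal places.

8.293

s̄ = (7.9 + 6.3 + 9.6 + 12.0 + 8.5 + 6.4 + 5.9 + 9.3 + 8.5 + 8.5 + 8.0 + 6.4 + 7.2) / 13 = 8.0385
σ̂ = s̄ / c₄ = 8.0385 / 0.9693 = 8.2931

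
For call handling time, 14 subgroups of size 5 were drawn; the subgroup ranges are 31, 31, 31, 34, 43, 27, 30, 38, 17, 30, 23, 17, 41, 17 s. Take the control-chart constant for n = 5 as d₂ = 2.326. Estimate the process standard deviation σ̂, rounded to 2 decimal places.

R̄ = (31 + 31 + 31 + 34 + 43 + 27 + 30 + 38 + 17 + 30 + 23 + 17 + 41 + 17) / 14 = 29.2857
σ̂ = R̄ / d₂ = 29.2857 / 2.326 = 12.5906

12.59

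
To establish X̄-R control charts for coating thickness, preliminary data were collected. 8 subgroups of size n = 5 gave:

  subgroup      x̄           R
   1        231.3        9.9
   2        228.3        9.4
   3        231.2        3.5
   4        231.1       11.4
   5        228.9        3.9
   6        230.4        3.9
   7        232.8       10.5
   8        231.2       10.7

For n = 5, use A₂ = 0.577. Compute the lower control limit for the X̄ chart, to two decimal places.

X̄̄ = (231.3 + 228.3 + 231.2 + 231.1 + 228.9 + 230.4 + 232.8 + 231.2) / 8 = 1845.2000 / 8 = 230.6500
R̄ = (9.9 + 9.4 + 3.5 + 11.4 + 3.9 + 3.9 + 10.5 + 10.7) / 8 = 63.2000 / 8 = 7.9000
LCL = X̄̄ − A₂·R̄ = 230.6500 − 0.577 × 7.9000 = 226.0917

226.09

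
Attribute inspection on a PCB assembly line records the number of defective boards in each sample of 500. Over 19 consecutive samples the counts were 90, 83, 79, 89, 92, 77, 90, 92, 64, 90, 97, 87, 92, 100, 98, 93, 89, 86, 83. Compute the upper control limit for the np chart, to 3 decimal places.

113.488

p̄ = Σdᵢ / (k·n) = 1671 / (19 × 500) = 0.17589
UCL = np̄ + 3·√(np̄(1−p̄)) = 87.9474 + 3 × √(87.9474×0.82411) = 87.9474 + 3 × 8.5134 = 113.4876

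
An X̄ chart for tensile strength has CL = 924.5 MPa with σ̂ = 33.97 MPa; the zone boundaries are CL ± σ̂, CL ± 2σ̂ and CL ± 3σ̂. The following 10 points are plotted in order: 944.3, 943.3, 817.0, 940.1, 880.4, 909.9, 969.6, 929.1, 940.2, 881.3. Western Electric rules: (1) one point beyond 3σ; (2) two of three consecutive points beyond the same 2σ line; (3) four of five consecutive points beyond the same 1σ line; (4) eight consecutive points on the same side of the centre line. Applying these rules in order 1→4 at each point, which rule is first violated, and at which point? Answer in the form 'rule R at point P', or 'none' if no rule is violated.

rule 1 at point 3

Zone of each point (C = within 1σ̂, B = 1σ̂–2σ̂, A = 2σ̂–3σ̂, * = beyond 3σ̂; sign = side of CL): 1:+C, 2:+C, 3:-*, 4:+C, 5:-B, 6:-C, 7:+B, 8:+C, 9:+C, 10:-B
Rule 1 (one point beyond the 3σ limits) is satisfied at point 3.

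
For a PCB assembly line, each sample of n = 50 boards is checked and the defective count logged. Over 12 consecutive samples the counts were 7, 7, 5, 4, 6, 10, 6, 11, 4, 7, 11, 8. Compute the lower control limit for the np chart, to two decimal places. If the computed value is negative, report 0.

0.00

p̄ = Σdᵢ / (k·n) = 86 / (12 × 50) = 0.14333
LCL = np̄ − 3·√(np̄(1−p̄)) = 7.1667 − 3 × 2.4778 = -0.2667 → 0 (negative, so LCL = 0)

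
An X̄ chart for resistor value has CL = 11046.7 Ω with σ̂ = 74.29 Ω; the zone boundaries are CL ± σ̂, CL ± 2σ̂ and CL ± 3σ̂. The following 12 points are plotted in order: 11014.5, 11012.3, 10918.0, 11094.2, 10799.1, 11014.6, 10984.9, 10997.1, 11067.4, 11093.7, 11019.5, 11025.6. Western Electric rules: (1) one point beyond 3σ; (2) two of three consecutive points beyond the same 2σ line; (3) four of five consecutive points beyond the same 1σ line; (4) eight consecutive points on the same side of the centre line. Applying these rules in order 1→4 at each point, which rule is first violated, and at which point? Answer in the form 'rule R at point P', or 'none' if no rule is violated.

rule 1 at point 5

Zone of each point (C = within 1σ̂, B = 1σ̂–2σ̂, A = 2σ̂–3σ̂, * = beyond 3σ̂; sign = side of CL): 1:-C, 2:-C, 3:-B, 4:+C, 5:-*, 6:-C, 7:-C, 8:-C, 9:+C, 10:+C, 11:-C, 12:-C
Rule 1 (one point beyond the 3σ limits) is satisfied at point 5.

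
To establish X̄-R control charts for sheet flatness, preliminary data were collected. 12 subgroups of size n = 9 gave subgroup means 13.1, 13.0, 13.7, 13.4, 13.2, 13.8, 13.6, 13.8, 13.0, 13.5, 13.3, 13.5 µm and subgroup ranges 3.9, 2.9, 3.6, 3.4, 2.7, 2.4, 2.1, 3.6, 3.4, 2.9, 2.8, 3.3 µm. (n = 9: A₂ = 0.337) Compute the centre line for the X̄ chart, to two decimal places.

X̄̄ = (13.1 + 13.0 + 13.7 + 13.4 + 13.2 + 13.8 + 13.6 + 13.8 + 13.0 + 13.5 + 13.3 + 13.5) / 12 = 160.9000 / 12 = 13.4083
CL = X̄̄ = 13.4083

13.41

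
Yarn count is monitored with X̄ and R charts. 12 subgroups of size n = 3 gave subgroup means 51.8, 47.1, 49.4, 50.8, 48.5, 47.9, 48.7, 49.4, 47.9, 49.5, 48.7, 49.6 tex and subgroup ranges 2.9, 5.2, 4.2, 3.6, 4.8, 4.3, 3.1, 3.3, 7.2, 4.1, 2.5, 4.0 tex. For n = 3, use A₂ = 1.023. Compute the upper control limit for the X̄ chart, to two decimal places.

53.30

X̄̄ = (51.8 + 47.1 + 49.4 + 50.8 + 48.5 + 47.9 + 48.7 + 49.4 + 47.9 + 49.5 + 48.7 + 49.6) / 12 = 589.3000 / 12 = 49.1083
R̄ = (2.9 + 5.2 + 4.2 + 3.6 + 4.8 + 4.3 + 3.1 + 3.3 + 7.2 + 4.1 + 2.5 + 4.0) / 12 = 49.2000 / 12 = 4.1000
UCL = X̄̄ + A₂·R̄ = 49.1083 + 1.023 × 4.1000 = 53.3026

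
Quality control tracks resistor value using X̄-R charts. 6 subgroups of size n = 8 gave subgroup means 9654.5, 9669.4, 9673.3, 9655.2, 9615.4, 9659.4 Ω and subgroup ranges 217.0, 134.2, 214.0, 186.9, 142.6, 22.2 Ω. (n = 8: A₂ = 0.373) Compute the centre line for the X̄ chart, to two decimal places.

X̄̄ = (9654.5 + 9669.4 + 9673.3 + 9655.2 + 9615.4 + 9659.4) / 6 = 57927.2000 / 6 = 9654.5333
CL = X̄̄ = 9654.5333

9654.53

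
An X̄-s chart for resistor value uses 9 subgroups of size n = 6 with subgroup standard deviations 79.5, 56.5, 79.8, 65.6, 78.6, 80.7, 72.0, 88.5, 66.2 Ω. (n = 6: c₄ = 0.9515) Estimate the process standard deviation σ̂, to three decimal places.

77.935

s̄ = (79.5 + 56.5 + 79.8 + 65.6 + 78.6 + 80.7 + 72.0 + 88.5 + 66.2) / 9 = 74.1556
σ̂ = s̄ / c₄ = 74.1556 / 0.9515 = 77.9354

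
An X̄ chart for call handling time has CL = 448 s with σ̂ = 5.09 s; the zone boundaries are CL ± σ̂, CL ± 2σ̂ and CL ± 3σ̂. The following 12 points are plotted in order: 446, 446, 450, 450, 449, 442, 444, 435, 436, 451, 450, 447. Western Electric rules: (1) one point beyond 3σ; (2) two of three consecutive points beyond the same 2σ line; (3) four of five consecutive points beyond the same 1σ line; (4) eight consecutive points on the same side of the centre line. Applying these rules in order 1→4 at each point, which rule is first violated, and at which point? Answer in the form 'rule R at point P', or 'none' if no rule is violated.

rule 2 at point 9

Zone of each point (C = within 1σ̂, B = 1σ̂–2σ̂, A = 2σ̂–3σ̂, * = beyond 3σ̂; sign = side of CL): 1:-C, 2:-C, 3:+C, 4:+C, 5:+C, 6:-B, 7:-C, 8:-A, 9:-A, 10:+C, 11:+C, 12:-C
Rule 2 (two of three consecutive points beyond the same 2σ limit) is satisfied at point 9.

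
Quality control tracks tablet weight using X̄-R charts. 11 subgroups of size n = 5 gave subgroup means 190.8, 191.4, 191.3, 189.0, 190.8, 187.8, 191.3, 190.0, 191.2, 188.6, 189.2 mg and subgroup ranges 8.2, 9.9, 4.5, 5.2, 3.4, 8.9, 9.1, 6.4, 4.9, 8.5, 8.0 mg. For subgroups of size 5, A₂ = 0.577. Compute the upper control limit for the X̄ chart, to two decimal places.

194.17

X̄̄ = (190.8 + 191.4 + 191.3 + 189.0 + 190.8 + 187.8 + 191.3 + 190.0 + 191.2 + 188.6 + 189.2) / 11 = 2091.4000 / 11 = 190.1273
R̄ = (8.2 + 9.9 + 4.5 + 5.2 + 3.4 + 8.9 + 9.1 + 6.4 + 4.9 + 8.5 + 8.0) / 11 = 77.0000 / 11 = 7.0000
UCL = X̄̄ + A₂·R̄ = 190.1273 + 0.577 × 7.0000 = 194.1663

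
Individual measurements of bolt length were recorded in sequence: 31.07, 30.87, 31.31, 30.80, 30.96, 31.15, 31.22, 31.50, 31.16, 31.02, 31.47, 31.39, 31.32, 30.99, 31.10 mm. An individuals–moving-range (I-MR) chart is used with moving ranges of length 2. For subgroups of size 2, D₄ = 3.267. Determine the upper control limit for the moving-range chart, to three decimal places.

Moving ranges: 0.20, 0.44, 0.51, 0.16, 0.19, 0.07, 0.28, 0.34, 0.14, 0.45, 0.08, 0.07, 0.33, 0.11; M̄R̄ = 3.3700 / 14 = 0.2407
UCL_MR = D₄·M̄R̄ = 3.267 × 0.2407 = 0.7864

0.786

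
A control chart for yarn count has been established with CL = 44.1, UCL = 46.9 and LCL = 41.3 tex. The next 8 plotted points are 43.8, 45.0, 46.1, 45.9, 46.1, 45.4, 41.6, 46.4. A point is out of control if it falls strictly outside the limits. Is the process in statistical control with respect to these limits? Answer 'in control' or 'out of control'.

in control

All 8 points lie within [41.3, 46.9].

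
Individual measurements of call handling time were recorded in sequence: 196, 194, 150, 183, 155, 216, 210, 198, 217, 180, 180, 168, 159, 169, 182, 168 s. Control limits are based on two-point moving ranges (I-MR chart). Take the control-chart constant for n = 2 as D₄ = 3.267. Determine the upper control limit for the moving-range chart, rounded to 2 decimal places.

65.34

Moving ranges: 2, 44, 33, 28, 61, 6, 12, 19, 37, 0, 12, 9, 10, 13, 14; M̄R̄ = 300.0000 / 15 = 20.0000
UCL_MR = D₄·M̄R̄ = 3.267 × 20.0000 = 65.3400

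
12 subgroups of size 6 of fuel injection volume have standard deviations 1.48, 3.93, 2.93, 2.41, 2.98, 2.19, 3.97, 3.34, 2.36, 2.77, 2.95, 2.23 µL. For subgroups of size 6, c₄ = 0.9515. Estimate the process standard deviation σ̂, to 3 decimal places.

2.937

s̄ = (1.48 + 3.93 + 2.93 + 2.41 + 2.98 + 2.19 + 3.97 + 3.34 + 2.36 + 2.77 + 2.95 + 2.23) / 12 = 2.7950
σ̂ = s̄ / c₄ = 2.7950 / 0.9515 = 2.9375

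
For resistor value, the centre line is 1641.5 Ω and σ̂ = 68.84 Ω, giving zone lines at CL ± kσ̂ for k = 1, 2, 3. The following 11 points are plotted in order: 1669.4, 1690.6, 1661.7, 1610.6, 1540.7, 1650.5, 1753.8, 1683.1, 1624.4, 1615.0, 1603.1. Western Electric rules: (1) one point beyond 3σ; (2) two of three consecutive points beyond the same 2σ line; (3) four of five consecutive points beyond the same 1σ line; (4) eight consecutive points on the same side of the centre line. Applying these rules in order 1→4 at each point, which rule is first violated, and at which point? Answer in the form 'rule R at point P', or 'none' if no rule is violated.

none

Zone of each point (C = within 1σ̂, B = 1σ̂–2σ̂, A = 2σ̂–3σ̂, * = beyond 3σ̂; sign = side of CL): 1:+C, 2:+C, 3:+C, 4:-C, 5:-B, 6:+C, 7:+B, 8:+C, 9:-C, 10:-C, 11:-C
No rule fires across all 11 points.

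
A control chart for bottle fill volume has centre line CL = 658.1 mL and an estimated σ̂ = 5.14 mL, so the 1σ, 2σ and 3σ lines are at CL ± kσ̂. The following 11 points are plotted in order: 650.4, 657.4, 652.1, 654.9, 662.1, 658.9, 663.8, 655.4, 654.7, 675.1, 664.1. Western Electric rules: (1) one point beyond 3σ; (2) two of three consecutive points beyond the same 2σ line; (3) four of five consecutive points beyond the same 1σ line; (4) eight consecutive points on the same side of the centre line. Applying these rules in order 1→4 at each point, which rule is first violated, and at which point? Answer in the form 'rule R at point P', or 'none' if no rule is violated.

Zone of each point (C = within 1σ̂, B = 1σ̂–2σ̂, A = 2σ̂–3σ̂, * = beyond 3σ̂; sign = side of CL): 1:-B, 2:-C, 3:-B, 4:-C, 5:+C, 6:+C, 7:+B, 8:-C, 9:-C, 10:+*, 11:+B
Rule 1 (one point beyond the 3σ limits) is satisfied at point 10.

rule 1 at point 10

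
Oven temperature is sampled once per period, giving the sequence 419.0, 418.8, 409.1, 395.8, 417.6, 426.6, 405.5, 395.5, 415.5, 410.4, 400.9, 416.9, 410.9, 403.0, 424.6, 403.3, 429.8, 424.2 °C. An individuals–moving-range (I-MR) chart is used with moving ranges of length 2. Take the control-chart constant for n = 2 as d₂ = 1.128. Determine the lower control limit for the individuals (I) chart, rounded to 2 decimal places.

X̄ = (419.0 + 418.8 + 409.1 + 395.8 + 417.6 + 426.6 + 405.5 + 395.5 + 415.5 + 410.4 + 400.9 + 416.9 + 410.9 + 403.0 + 424.6 + 403.3 + 429.8 + 424.2) / 18 = 412.6333
Moving ranges: 0.2, 9.7, 13.3, 21.8, 9.0, 21.1, 10.0, 20.0, 5.1, 9.5, 16.0, 6.0, 7.9, 21.6, 21.3, 26.5, 5.6; M̄R̄ = 224.6000 / 17 = 13.2118
LCL = X̄ − 3·M̄R̄/d₂ = 412.6333 − 3 × 13.2118 / 1.128 = 377.4957

377.50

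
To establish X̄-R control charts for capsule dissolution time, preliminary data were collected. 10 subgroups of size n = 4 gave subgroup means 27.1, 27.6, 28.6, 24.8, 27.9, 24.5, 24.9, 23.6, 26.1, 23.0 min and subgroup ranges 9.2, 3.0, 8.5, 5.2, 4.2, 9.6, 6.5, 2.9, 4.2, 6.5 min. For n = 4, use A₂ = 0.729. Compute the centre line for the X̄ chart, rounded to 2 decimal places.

X̄̄ = (27.1 + 27.6 + 28.6 + 24.8 + 27.9 + 24.5 + 24.9 + 23.6 + 26.1 + 23.0) / 10 = 258.1000 / 10 = 25.8100
CL = X̄̄ = 25.8100

25.81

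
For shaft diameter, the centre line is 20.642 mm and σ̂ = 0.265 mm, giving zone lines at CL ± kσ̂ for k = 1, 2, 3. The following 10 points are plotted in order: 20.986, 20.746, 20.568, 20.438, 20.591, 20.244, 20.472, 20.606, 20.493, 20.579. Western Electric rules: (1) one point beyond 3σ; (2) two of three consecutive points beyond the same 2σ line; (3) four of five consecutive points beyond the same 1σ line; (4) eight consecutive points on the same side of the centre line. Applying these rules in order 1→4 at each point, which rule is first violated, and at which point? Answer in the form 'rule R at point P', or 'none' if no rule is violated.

rule 4 at point 10

Zone of each point (C = within 1σ̂, B = 1σ̂–2σ̂, A = 2σ̂–3σ̂, * = beyond 3σ̂; sign = side of CL): 1:+B, 2:+C, 3:-C, 4:-C, 5:-C, 6:-B, 7:-C, 8:-C, 9:-C, 10:-C
Rule 4 (eight consecutive points on the same side of the centre line) is satisfied at point 10.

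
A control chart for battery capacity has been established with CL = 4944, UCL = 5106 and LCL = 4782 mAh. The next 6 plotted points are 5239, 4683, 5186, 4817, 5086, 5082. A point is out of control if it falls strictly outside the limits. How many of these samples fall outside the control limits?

3

Compare each point to [4782, 5106]: sample 1 = 5239 > UCL; sample 2 = 4683 < LCL; sample 3 = 5186 > UCL.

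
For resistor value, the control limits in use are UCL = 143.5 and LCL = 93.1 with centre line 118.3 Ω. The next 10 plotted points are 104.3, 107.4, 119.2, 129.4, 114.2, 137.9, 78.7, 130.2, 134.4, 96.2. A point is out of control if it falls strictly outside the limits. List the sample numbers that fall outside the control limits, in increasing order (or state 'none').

7

Compare each point to [93.1, 143.5]: sample 7 = 78.7 < LCL.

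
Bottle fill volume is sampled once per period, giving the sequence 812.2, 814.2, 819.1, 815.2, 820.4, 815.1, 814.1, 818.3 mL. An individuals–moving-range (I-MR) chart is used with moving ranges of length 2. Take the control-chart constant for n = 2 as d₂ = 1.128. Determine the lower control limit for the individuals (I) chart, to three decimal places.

806.007

X̄ = (812.2 + 814.2 + 819.1 + 815.2 + 820.4 + 815.1 + 814.1 + 818.3) / 8 = 816.0750
Moving ranges: 2.0, 4.9, 3.9, 5.2, 5.3, 1.0, 4.2; M̄R̄ = 26.5000 / 7 = 3.7857
LCL = X̄ − 3·M̄R̄/d₂ = 816.0750 − 3 × 3.7857 / 1.128 = 806.0066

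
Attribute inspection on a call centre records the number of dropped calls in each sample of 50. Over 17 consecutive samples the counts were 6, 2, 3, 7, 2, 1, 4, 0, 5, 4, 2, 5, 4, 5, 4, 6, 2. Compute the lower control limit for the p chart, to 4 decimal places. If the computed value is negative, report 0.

0.0000

p̄ = Σdᵢ / (k·n) = 62 / (17 × 50) = 0.07294
LCL = p̄ − 3·√(p̄(1−p̄)/n) = 0.07294 − 3 × 0.03678 = -0.03738 → 0 (negative, so LCL = 0)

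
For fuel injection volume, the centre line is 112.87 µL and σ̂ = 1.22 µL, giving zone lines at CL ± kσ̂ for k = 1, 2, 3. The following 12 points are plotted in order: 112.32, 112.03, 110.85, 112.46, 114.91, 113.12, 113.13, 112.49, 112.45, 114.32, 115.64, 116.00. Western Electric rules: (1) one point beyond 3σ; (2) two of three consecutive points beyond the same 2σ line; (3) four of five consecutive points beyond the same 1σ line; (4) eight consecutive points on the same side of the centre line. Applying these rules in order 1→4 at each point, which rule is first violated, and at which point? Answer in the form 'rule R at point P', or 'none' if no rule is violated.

rule 2 at point 12

Zone of each point (C = within 1σ̂, B = 1σ̂–2σ̂, A = 2σ̂–3σ̂, * = beyond 3σ̂; sign = side of CL): 1:-C, 2:-C, 3:-B, 4:-C, 5:+B, 6:+C, 7:+C, 8:-C, 9:-C, 10:+B, 11:+A, 12:+A
Rule 2 (two of three consecutive points beyond the same 2σ limit) is satisfied at point 12.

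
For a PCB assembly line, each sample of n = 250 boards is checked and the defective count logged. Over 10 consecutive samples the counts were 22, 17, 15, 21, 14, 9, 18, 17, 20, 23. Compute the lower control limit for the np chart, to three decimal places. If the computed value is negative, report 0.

5.465

p̄ = Σdᵢ / (k·n) = 176 / (10 × 250) = 0.07040
LCL = np̄ − 3·√(np̄(1−p̄)) = 17.6000 − 3 × 4.0449 = 5.4654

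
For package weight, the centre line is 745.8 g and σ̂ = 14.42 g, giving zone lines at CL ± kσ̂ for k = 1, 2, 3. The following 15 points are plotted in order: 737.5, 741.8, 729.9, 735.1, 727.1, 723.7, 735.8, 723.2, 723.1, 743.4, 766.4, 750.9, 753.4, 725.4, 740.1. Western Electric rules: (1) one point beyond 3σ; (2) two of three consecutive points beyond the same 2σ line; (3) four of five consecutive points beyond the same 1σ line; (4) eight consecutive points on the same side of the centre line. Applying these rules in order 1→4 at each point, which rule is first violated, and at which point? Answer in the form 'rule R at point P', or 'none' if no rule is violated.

rule 4 at point 8

Zone of each point (C = within 1σ̂, B = 1σ̂–2σ̂, A = 2σ̂–3σ̂, * = beyond 3σ̂; sign = side of CL): 1:-C, 2:-C, 3:-B, 4:-C, 5:-B, 6:-B, 7:-C, 8:-B, 9:-B, 10:-C, 11:+B, 12:+C, 13:+C, 14:-B, 15:-C
Rule 4 (eight consecutive points on the same side of the centre line) is satisfied at point 8.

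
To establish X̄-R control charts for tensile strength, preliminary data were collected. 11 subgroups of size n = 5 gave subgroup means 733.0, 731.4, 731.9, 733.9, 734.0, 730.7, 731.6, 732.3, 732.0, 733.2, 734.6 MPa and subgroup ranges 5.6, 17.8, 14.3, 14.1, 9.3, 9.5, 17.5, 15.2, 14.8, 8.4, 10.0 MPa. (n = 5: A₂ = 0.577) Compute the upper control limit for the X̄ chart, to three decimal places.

X̄̄ = (733.0 + 731.4 + 731.9 + 733.9 + 734.0 + 730.7 + 731.6 + 732.3 + 732.0 + 733.2 + 734.6) / 11 = 8058.6000 / 11 = 732.6000
R̄ = (5.6 + 17.8 + 14.3 + 14.1 + 9.3 + 9.5 + 17.5 + 15.2 + 14.8 + 8.4 + 10.0) / 11 = 136.5000 / 11 = 12.4091
UCL = X̄̄ + A₂·R̄ = 732.6000 + 0.577 × 12.4091 = 739.7600

739.760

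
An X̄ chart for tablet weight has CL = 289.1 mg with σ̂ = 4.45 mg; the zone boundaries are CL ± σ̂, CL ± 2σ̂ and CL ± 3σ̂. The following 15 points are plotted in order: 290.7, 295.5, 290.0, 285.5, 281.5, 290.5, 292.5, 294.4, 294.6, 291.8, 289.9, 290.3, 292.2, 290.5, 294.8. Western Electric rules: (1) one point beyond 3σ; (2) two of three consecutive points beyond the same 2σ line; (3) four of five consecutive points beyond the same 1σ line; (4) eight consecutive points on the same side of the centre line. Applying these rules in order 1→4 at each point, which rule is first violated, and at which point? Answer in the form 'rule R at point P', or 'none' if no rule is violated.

Zone of each point (C = within 1σ̂, B = 1σ̂–2σ̂, A = 2σ̂–3σ̂, * = beyond 3σ̂; sign = side of CL): 1:+C, 2:+B, 3:+C, 4:-C, 5:-B, 6:+C, 7:+C, 8:+B, 9:+B, 10:+C, 11:+C, 12:+C, 13:+C, 14:+C, 15:+B
Rule 4 (eight consecutive points on the same side of the centre line) is satisfied at point 13.

rule 4 at point 13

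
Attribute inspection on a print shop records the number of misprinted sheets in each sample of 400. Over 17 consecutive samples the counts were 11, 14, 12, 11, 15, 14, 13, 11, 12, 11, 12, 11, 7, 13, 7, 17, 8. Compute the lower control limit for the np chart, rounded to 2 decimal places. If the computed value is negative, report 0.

1.59

p̄ = Σdᵢ / (k·n) = 199 / (17 × 400) = 0.02926
LCL = np̄ − 3·√(np̄(1−p̄)) = 11.7059 − 3 × 3.3710 = 1.5930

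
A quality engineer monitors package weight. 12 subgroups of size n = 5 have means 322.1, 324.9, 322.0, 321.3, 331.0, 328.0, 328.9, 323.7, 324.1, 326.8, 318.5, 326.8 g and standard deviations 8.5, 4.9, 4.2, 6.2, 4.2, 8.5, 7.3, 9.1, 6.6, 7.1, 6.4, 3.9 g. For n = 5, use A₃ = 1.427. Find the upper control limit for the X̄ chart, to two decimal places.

333.99

X̄̄ = (322.1 + 324.9 + 322.0 + 321.3 + 331.0 + 328.0 + 328.9 + 323.7 + 324.1 + 326.8 + 318.5 + 326.8) / 12 = 324.8417
s̄ = (8.5 + 4.9 + 4.2 + 6.2 + 4.2 + 8.5 + 7.3 + 9.1 + 6.6 + 7.1 + 6.4 + 3.9) / 12 = 6.4083
UCL = X̄̄ + A₃·s̄ = 324.8417 + 1.427 × 6.4083 = 333.9864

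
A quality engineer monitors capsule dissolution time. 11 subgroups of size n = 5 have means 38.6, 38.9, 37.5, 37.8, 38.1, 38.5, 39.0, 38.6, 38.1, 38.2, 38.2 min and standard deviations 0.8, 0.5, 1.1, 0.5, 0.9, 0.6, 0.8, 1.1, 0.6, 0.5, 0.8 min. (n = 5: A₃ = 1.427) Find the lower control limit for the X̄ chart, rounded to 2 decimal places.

X̄̄ = (38.6 + 38.9 + 37.5 + 37.8 + 38.1 + 38.5 + 39.0 + 38.6 + 38.1 + 38.2 + 38.2) / 11 = 38.3182
s̄ = (0.8 + 0.5 + 1.1 + 0.5 + 0.9 + 0.6 + 0.8 + 1.1 + 0.6 + 0.5 + 0.8) / 11 = 0.7455
LCL = X̄̄ − A₃·s̄ = 38.3182 − 1.427 × 0.7455 = 37.2544

37.25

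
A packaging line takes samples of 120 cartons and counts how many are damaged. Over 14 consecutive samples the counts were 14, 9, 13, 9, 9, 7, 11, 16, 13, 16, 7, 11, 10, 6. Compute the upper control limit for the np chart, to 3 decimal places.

20.185

p̄ = Σdᵢ / (k·n) = 151 / (14 × 120) = 0.08988
UCL = np̄ + 3·√(np̄(1−p̄)) = 10.7857 + 3 × √(10.7857×0.91012) = 10.7857 + 3 × 3.1331 = 20.1850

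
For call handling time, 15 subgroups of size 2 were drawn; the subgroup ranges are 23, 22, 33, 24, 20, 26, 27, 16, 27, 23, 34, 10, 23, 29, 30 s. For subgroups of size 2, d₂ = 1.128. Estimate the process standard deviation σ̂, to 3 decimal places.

21.690

R̄ = (23 + 22 + 33 + 24 + 20 + 26 + 27 + 16 + 27 + 23 + 34 + 10 + 23 + 29 + 30) / 15 = 24.4667
σ̂ = R̄ / d₂ = 24.4667 / 1.128 = 21.6903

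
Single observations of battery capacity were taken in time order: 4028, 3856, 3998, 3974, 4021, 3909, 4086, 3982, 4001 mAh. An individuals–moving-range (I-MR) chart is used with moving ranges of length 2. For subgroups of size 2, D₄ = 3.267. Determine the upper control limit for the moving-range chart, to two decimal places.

325.47

Moving ranges: 172, 142, 24, 47, 112, 177, 104, 19; M̄R̄ = 797.0000 / 8 = 99.6250
UCL_MR = D₄·M̄R̄ = 3.267 × 99.6250 = 325.4749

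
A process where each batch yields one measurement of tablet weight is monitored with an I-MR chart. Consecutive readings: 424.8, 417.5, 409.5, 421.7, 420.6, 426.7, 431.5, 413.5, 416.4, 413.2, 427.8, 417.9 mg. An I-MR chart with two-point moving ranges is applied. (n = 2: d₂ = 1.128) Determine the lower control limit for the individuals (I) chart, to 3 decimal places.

398.791

X̄ = (424.8 + 417.5 + 409.5 + 421.7 + 420.6 + 426.7 + 431.5 + 413.5 + 416.4 + 413.2 + 427.8 + 417.9) / 12 = 420.0917
Moving ranges: 7.3, 8.0, 12.2, 1.1, 6.1, 4.8, 18.0, 2.9, 3.2, 14.6, 9.9; M̄R̄ = 88.1000 / 11 = 8.0091
LCL = X̄ − 3·M̄R̄/d₂ = 420.0917 − 3 × 8.0091 / 1.128 = 398.7909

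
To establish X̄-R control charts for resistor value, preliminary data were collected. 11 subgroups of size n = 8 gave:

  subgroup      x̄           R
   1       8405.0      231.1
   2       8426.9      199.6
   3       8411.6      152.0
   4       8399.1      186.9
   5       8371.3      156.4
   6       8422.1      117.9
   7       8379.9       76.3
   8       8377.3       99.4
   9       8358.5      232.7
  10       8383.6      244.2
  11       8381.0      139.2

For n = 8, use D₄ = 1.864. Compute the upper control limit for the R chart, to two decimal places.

R̄ = (231.1 + 199.6 + 152.0 + 186.9 + 156.4 + 117.9 + 76.3 + 99.4 + 232.7 + 244.2 + 139.2) / 11 = 1835.7000 / 11 = 166.8818
UCL_R = D₄·R̄ = 1.864 × 166.8818 = 311.0677

311.07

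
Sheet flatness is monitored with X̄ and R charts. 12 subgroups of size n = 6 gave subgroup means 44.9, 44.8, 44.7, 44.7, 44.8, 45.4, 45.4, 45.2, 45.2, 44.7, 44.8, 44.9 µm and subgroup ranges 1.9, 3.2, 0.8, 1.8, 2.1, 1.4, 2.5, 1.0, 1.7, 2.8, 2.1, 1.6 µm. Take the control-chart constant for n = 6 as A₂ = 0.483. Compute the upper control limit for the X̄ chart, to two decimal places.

45.88

X̄̄ = (44.9 + 44.8 + 44.7 + 44.7 + 44.8 + 45.4 + 45.4 + 45.2 + 45.2 + 44.7 + 44.8 + 44.9) / 12 = 539.5000 / 12 = 44.9583
R̄ = (1.9 + 3.2 + 0.8 + 1.8 + 2.1 + 1.4 + 2.5 + 1.0 + 1.7 + 2.8 + 2.1 + 1.6) / 12 = 22.9000 / 12 = 1.9083
UCL = X̄̄ + A₂·R̄ = 44.9583 + 0.483 × 1.9083 = 45.8801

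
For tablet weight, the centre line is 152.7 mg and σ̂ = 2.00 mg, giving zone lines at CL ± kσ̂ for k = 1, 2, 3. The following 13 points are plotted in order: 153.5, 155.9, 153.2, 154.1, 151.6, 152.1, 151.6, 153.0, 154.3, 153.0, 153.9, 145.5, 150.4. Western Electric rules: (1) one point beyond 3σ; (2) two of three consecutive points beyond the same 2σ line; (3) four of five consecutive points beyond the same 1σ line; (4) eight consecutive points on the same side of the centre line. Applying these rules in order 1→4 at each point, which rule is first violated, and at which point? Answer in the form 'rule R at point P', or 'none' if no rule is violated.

rule 1 at point 12

Zone of each point (C = within 1σ̂, B = 1σ̂–2σ̂, A = 2σ̂–3σ̂, * = beyond 3σ̂; sign = side of CL): 1:+C, 2:+B, 3:+C, 4:+C, 5:-C, 6:-C, 7:-C, 8:+C, 9:+C, 10:+C, 11:+C, 12:-*, 13:-B
Rule 1 (one point beyond the 3σ limits) is satisfied at point 12.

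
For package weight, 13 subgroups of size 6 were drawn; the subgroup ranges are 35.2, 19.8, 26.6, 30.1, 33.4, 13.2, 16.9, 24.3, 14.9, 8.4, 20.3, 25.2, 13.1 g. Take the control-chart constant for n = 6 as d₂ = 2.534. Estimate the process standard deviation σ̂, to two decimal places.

R̄ = (35.2 + 19.8 + 26.6 + 30.1 + 33.4 + 13.2 + 16.9 + 24.3 + 14.9 + 8.4 + 20.3 + 25.2 + 13.1) / 13 = 21.6462
σ̂ = R̄ / d₂ = 21.6462 / 2.534 = 8.5423

8.54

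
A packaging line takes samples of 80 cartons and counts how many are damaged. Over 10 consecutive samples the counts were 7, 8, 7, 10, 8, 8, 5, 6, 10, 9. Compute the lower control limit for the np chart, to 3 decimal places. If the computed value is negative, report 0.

p̄ = Σdᵢ / (k·n) = 78 / (10 × 80) = 0.09750
LCL = np̄ − 3·√(np̄(1−p̄)) = 7.8000 − 3 × 2.6532 = -0.1596 → 0 (negative, so LCL = 0)

0.000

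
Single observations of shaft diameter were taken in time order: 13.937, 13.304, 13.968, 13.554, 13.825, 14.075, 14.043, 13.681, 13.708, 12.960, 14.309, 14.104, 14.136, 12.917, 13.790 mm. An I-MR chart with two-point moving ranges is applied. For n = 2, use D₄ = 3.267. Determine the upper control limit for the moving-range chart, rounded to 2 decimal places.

1.65

Moving ranges: 0.633, 0.664, 0.414, 0.271, 0.250, 0.032, 0.362, 0.027, 0.748, 1.349, 0.205, 0.032, 1.219, 0.873; M̄R̄ = 7.0790 / 14 = 0.5056
UCL_MR = D₄·M̄R̄ = 3.267 × 0.5056 = 1.6519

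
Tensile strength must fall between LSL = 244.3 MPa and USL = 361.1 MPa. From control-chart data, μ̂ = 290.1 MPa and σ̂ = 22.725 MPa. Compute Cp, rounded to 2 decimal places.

Cp = (USL − LSL) / (6σ̂) = (361.1 − 244.3) / (6 × 22.725) = 116.8000 / 136.3500 = 0.8566

0.86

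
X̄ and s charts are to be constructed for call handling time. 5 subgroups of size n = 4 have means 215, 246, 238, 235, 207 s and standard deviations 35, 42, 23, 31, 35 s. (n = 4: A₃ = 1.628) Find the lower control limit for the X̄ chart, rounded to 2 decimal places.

X̄̄ = (215 + 246 + 238 + 235 + 207) / 5 = 228.2000
s̄ = (35 + 42 + 23 + 31 + 35) / 5 = 33.2000
LCL = X̄̄ − A₃·s̄ = 228.2000 − 1.628 × 33.2000 = 174.1504

174.15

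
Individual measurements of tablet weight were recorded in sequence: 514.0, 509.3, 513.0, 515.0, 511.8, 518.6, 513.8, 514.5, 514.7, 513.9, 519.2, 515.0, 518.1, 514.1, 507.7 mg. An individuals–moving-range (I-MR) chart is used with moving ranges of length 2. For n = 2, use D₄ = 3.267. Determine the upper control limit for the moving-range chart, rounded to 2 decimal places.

Moving ranges: 4.7, 3.7, 2.0, 3.2, 6.8, 4.8, 0.7, 0.2, 0.8, 5.3, 4.2, 3.1, 4.0, 6.4; M̄R̄ = 49.9000 / 14 = 3.5643
UCL_MR = D₄·M̄R̄ = 3.267 × 3.5643 = 11.6445

11.64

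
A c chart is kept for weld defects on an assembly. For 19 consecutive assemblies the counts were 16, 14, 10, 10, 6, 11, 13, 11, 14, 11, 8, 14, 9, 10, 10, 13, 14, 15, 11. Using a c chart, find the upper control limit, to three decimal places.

c̄ = (16 + 14 + 10 + 10 + 6 + 11 + 13 + 11 + 14 + 11 + 8 + 14 + 9 + 10 + 10 + 13 + 14 + 15 + 11) / 19 = 220 / 19 = 11.5789
UCL = c̄ + 3√c̄ = 11.5789 + 3 × √11.5789 = 11.5789 + 3 × 3.4028 = 21.7873

21.787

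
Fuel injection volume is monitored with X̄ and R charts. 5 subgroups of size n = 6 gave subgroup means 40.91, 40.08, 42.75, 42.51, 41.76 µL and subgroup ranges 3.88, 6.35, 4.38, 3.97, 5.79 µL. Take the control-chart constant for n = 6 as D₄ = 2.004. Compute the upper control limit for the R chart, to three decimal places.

R̄ = (3.88 + 6.35 + 4.38 + 3.97 + 5.79) / 5 = 24.3700 / 5 = 4.8740
UCL_R = D₄·R̄ = 2.004 × 4.8740 = 9.7675

9.767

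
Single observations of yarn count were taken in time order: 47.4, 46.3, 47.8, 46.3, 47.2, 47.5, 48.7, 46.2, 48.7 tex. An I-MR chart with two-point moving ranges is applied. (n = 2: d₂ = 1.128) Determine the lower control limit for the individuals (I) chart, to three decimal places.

X̄ = (47.4 + 46.3 + 47.8 + 46.3 + 47.2 + 47.5 + 48.7 + 46.2 + 48.7) / 9 = 47.3444
Moving ranges: 1.1, 1.5, 1.5, 0.9, 0.3, 1.2, 2.5, 2.5; M̄R̄ = 11.5000 / 8 = 1.4375
LCL = X̄ − 3·M̄R̄/d₂ = 47.3444 − 3 × 1.4375 / 1.128 = 43.5213

43.521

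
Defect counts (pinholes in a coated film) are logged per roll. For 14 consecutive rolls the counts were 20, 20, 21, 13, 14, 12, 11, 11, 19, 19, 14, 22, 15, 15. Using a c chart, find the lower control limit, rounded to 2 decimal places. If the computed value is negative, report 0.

4.09

c̄ = (20 + 20 + 21 + 13 + 14 + 12 + 11 + 11 + 19 + 19 + 14 + 22 + 15 + 15) / 14 = 226 / 14 = 16.1429
LCL = c̄ − 3√c̄ = 16.1429 − 3 × 4.0178 = 4.0894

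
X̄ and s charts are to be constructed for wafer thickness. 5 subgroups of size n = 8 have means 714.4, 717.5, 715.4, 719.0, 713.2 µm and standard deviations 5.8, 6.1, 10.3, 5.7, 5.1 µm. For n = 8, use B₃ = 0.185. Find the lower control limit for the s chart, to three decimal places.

1.221

s̄ = (5.8 + 6.1 + 10.3 + 5.7 + 5.1) / 5 = 6.6000
LCL_s = B₃·s̄ = 0.185 × 6.6000 = 1.2210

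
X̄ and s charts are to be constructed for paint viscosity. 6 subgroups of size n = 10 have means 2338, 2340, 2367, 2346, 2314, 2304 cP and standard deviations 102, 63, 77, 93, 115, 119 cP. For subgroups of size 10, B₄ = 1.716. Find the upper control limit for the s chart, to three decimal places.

162.734

s̄ = (102 + 63 + 77 + 93 + 115 + 119) / 6 = 94.8333
UCL_s = B₄·s̄ = 1.716 × 94.8333 = 162.7340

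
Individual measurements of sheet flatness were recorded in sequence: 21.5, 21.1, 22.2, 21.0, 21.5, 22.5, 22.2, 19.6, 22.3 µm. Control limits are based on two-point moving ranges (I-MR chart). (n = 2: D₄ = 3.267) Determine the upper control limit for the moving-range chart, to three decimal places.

Moving ranges: 0.4, 1.1, 1.2, 0.5, 1.0, 0.3, 2.6, 2.7; M̄R̄ = 9.8000 / 8 = 1.2250
UCL_MR = D₄·M̄R̄ = 3.267 × 1.2250 = 4.0021

4.002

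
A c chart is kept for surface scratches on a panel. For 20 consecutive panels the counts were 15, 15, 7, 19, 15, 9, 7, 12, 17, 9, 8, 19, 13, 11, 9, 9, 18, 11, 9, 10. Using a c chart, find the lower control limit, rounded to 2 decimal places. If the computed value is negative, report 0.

c̄ = (15 + 15 + 7 + 19 + 15 + 9 + 7 + 12 + 17 + 9 + 8 + 19 + 13 + 11 + 9 + 9 + 18 + 11 + 9 + 10) / 20 = 242 / 20 = 12.1000
LCL = c̄ − 3√c̄ = 12.1000 − 3 × 3.4785 = 1.6645

1.66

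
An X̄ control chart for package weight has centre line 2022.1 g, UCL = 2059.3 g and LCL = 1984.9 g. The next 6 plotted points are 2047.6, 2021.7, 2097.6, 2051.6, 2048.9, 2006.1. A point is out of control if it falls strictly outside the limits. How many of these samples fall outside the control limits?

1

Compare each point to [1984.9, 2059.3]: sample 3 = 2097.6 > UCL.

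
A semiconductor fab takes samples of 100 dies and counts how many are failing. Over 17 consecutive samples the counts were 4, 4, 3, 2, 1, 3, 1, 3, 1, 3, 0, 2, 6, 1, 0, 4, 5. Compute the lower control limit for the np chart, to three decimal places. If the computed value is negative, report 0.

p̄ = Σdᵢ / (k·n) = 43 / (17 × 100) = 0.02529
LCL = np̄ − 3·√(np̄(1−p̄)) = 2.5294 − 3 × 1.5702 = -2.1811 → 0 (negative, so LCL = 0)

0.000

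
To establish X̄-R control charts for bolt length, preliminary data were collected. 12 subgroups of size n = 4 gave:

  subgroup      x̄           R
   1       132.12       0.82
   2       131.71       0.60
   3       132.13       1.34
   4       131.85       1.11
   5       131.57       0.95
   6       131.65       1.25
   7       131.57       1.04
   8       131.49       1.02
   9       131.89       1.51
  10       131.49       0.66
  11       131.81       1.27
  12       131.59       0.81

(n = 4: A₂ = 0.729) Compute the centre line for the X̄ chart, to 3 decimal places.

X̄̄ = (132.12 + 131.71 + 132.13 + 131.85 + 131.57 + 131.65 + 131.57 + 131.49 + 131.89 + 131.49 + 131.81 + 131.59) / 12 = 1580.8700 / 12 = 131.7392
CL = X̄̄ = 131.7392

131.739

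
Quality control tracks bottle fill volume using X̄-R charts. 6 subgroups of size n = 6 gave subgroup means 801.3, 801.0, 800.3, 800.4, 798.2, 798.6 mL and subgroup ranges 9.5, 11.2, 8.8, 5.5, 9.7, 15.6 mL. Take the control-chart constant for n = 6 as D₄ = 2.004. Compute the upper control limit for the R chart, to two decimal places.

R̄ = (9.5 + 11.2 + 8.8 + 5.5 + 9.7 + 15.6) / 6 = 60.3000 / 6 = 10.0500
UCL_R = D₄·R̄ = 2.004 × 10.0500 = 20.1402

20.14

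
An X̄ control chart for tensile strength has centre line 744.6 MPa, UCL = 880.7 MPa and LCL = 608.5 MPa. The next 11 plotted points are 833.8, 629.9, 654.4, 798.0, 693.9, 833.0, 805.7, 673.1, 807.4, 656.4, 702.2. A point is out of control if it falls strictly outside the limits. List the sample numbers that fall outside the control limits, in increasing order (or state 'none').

All 11 points lie within [608.5, 880.7].

none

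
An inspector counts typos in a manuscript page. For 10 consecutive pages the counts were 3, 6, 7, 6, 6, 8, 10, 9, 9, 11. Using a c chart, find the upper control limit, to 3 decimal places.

c̄ = (3 + 6 + 7 + 6 + 6 + 8 + 10 + 9 + 9 + 11) / 10 = 75 / 10 = 7.5000
UCL = c̄ + 3√c̄ = 7.5000 + 3 × √7.5000 = 7.5000 + 3 × 2.7386 = 15.7158

15.716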